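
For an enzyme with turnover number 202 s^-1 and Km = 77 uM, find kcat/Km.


Catalytic efficiency = kcat / Km
= 202 / 77
= 2.6234 uM^-1*s^-1

2.6234 uM^-1*s^-1


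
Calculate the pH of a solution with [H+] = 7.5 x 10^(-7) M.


pH = -log10([H+])
pH = -log10(7.5 x 10^(-7))
pH = 6.1249

6.1249


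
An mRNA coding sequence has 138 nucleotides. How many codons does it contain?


codons = nucleotides / 3
codons = 138 / 3 = 46

46


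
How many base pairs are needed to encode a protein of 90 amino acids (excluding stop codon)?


Each amino acid = 1 codon = 3 bp
bp = 90 * 3 = 270 bp

270 bp


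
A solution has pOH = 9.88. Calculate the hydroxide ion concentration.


[OH-] = 10^(-pOH)
[OH-] = 10^(-9.88)
[OH-] = 1.318e-10 M

1.318e-10 M


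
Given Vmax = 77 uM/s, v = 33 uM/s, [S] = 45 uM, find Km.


Km = [S] * (Vmax - v) / v
Km = 45 * (77 - 33) / 33
Km = 60.0 uM

60.0 uM


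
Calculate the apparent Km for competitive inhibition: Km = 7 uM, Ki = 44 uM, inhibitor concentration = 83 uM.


Km_app = Km * (1 + [I]/Ki)
Km_app = 7 * (1 + 83/44)
Km_app = 20.2045 uM

20.2045 uM


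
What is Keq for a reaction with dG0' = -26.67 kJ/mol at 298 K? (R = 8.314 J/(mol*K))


Keq = exp(-dG0 * 1000 / (R * T))
Keq = exp(-(-26.67) * 1000 / (8.314 * 298))
Keq = 47314.4545

47314.4545


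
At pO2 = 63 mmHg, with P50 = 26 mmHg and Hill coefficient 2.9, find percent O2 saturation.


Y = pO2^n / (P50^n + pO2^n)
Y = 63^2.9 / (26^2.9 + 63^2.9)
Y = 92.87%

92.87%


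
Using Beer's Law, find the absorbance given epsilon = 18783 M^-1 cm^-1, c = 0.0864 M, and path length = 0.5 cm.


A = epsilon * c * l
A = 18783 * 0.0864 * 0.5
A = 811.4256

811.4256


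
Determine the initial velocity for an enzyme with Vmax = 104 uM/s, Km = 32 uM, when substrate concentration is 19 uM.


v = Vmax * [S] / (Km + [S])
v = 104 * 19 / (32 + 19)
v = 38.7451 uM/s

38.7451 uM/s


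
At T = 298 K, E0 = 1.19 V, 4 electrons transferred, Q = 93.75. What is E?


E = E0 - (RT/nF) * ln(Q)
E = 1.19 - (8.314 * 298 / (4 * 96485)) * ln(93.75)
E = 1.1609 V

1.1609 V


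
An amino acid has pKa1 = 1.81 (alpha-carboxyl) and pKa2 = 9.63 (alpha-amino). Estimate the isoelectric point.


pI = (pKa1 + pKa2) / 2
pI = (1.81 + 9.63) / 2
pI = 5.72

5.72


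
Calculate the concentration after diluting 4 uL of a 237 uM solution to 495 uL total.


C2 = C1 * V1 / V2
C2 = 237 * 4 / 495
C2 = 1.9152 uM

1.9152 uM


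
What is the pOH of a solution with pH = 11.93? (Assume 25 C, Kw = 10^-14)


pOH = 14 - pH
pOH = 14 - 11.93
pOH = 2.07

2.07


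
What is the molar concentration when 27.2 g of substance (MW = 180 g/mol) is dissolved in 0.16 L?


C = (mass / MW) / volume
C = (27.2 / 180) / 0.16
C = 0.9444 M

0.9444 M


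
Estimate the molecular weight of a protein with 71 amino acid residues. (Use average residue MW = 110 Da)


MW = n_residues * 110 Da
MW = 71 * 110
MW = 7810 Da

7810 Da


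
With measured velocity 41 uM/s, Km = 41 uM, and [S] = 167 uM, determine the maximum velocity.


Vmax = v * (Km + [S]) / [S]
Vmax = 41 * (41 + 167) / 167
Vmax = 51.0659 uM/s

51.0659 uM/s


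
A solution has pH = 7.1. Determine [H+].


[H+] = 10^(-pH)
[H+] = 10^(-7.1)
[H+] = 7.943e-08 M

7.943e-08 M


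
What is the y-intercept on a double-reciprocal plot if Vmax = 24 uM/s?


y-intercept = 1/Vmax
= 1/24
= 0.0417 s/uM

0.0417 s/uM


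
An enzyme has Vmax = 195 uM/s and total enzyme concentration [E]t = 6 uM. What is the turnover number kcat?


kcat = Vmax / [E]t
kcat = 195 / 6
kcat = 32.5 s^-1

32.5 s^-1


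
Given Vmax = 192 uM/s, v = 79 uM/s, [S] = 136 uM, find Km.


Km = [S] * (Vmax - v) / v
Km = 136 * (192 - 79) / 79
Km = 194.5316 uM

194.5316 uM


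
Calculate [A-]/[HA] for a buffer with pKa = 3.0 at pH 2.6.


[A-]/[HA] = 10^(pH - pKa)
= 10^(2.6 - 3.0)
= 0.3981

0.3981


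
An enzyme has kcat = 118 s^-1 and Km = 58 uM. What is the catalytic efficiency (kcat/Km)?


Catalytic efficiency = kcat / Km
= 118 / 58
= 2.0345 uM^-1*s^-1

2.0345 uM^-1*s^-1


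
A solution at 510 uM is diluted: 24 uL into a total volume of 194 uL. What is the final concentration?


C2 = C1 * V1 / V2
C2 = 510 * 24 / 194
C2 = 63.0928 uM

63.0928 uM


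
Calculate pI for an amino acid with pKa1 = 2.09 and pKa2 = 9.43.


pI = (pKa1 + pKa2) / 2
pI = (2.09 + 9.43) / 2
pI = 5.76

5.76


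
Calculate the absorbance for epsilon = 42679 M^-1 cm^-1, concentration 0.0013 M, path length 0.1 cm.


A = epsilon * c * l
A = 42679 * 0.0013 * 0.1
A = 5.5483

5.5483


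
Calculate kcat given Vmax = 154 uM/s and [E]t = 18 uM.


kcat = Vmax / [E]t
kcat = 154 / 18
kcat = 8.5556 s^-1

8.5556 s^-1


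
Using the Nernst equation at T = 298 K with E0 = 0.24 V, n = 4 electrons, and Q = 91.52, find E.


E = E0 - (RT/nF) * ln(Q)
E = 0.24 - (8.314 * 298 / (4 * 96485)) * ln(91.52)
E = 0.211 V

0.211 V


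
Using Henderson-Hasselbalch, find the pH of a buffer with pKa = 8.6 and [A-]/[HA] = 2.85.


pH = pKa + log10([A-]/[HA])
pH = 8.6 + log10(2.85)
pH = 9.0548

9.0548


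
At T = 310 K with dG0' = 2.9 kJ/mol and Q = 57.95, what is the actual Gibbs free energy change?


dG = dG0' + RT * ln(Q) / 1000
dG = 2.9 + 8.314 * 310 * ln(57.95) / 1000
dG = 13.3629 kJ/mol

13.3629 kJ/mol


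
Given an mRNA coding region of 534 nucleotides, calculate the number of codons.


codons = nucleotides / 3
codons = 534 / 3 = 178

178


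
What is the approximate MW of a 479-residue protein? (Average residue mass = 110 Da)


MW = n_residues * 110 Da
MW = 479 * 110
MW = 52690 Da

52690 Da


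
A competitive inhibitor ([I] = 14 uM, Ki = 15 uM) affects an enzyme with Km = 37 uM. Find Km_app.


Km_app = Km * (1 + [I]/Ki)
Km_app = 37 * (1 + 14/15)
Km_app = 71.5333 uM

71.5333 uM


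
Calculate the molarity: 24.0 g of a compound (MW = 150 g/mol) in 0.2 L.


C = (mass / MW) / volume
C = (24.0 / 150) / 0.2
C = 0.8 M

0.8 M


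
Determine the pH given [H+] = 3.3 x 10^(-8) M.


pH = -log10([H+])
pH = -log10(3.3 x 10^(-8))
pH = 7.4815

7.4815


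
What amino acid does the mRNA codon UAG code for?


Standard genetic code lookup.
Codon UAG -> Stop

Stop


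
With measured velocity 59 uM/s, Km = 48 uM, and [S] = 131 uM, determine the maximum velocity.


Vmax = v * (Km + [S]) / [S]
Vmax = 59 * (48 + 131) / 131
Vmax = 80.6183 uM/s

80.6183 uM/s


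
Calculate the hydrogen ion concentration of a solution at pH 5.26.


[H+] = 10^(-pH)
[H+] = 10^(-5.26)
[H+] = 5.495e-06 M

5.495e-06 M


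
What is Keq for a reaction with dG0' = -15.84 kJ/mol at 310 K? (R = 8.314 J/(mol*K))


Keq = exp(-dG0 * 1000 / (R * T))
Keq = exp(-(-15.84) * 1000 / (8.314 * 310))
Keq = 466.7862

466.7862


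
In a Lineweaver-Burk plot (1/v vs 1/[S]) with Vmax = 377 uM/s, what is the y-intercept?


y-intercept = 1/Vmax
= 1/377
= 0.0027 s/uM

0.0027 s/uM


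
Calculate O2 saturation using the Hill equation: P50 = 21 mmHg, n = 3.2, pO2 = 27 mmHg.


Y = pO2^n / (P50^n + pO2^n)
Y = 27^3.2 / (21^3.2 + 27^3.2)
Y = 69.09%

69.09%


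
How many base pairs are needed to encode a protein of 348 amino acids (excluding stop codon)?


Each amino acid = 1 codon = 3 bp
bp = 348 * 3 = 1044 bp

1044 bp


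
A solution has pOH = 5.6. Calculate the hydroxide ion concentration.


[OH-] = 10^(-pOH)
[OH-] = 10^(-5.6)
[OH-] = 2.512e-06 M

2.512e-06 M


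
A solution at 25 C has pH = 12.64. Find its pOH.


pOH = 14 - pH
pOH = 14 - 12.64
pOH = 1.36

1.36


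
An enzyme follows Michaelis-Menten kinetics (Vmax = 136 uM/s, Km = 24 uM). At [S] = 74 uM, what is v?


v = Vmax * [S] / (Km + [S])
v = 136 * 74 / (24 + 74)
v = 102.6939 uM/s

102.6939 uM/s


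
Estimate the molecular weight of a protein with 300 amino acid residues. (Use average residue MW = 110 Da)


MW = n_residues * 110 Da
MW = 300 * 110
MW = 33000 Da

33000 Da


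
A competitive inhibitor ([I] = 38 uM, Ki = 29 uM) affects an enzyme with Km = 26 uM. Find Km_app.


Km_app = Km * (1 + [I]/Ki)
Km_app = 26 * (1 + 38/29)
Km_app = 60.069 uM

60.069 uM


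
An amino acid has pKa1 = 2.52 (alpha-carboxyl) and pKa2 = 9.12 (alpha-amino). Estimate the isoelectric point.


pI = (pKa1 + pKa2) / 2
pI = (2.52 + 9.12) / 2
pI = 5.82

5.82


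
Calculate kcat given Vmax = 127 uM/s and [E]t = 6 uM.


kcat = Vmax / [E]t
kcat = 127 / 6
kcat = 21.1667 s^-1

21.1667 s^-1


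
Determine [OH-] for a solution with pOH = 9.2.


[OH-] = 10^(-pOH)
[OH-] = 10^(-9.2)
[OH-] = 6.310e-10 M

6.310e-10 M


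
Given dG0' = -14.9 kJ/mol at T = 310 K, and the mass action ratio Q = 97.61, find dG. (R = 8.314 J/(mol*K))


dG = dG0' + RT * ln(Q) / 1000
dG = -14.9 + 8.314 * 310 * ln(97.61) / 1000
dG = -3.0933 kJ/mol

-3.0933 kJ/mol


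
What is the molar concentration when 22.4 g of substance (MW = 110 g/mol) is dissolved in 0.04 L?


C = (mass / MW) / volume
C = (22.4 / 110) / 0.04
C = 5.0909 M

5.0909 M


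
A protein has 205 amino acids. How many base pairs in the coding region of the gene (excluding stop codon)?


Each amino acid = 1 codon = 3 bp
bp = 205 * 3 = 615 bp

615 bp


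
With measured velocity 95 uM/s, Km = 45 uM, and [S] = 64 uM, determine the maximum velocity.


Vmax = v * (Km + [S]) / [S]
Vmax = 95 * (45 + 64) / 64
Vmax = 161.7969 uM/s

161.7969 uM/s


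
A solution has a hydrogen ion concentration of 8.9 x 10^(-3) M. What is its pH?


pH = -log10([H+])
pH = -log10(8.9 x 10^(-3))
pH = 2.0506

2.0506


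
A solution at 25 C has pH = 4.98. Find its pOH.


pOH = 14 - pH
pOH = 14 - 4.98
pOH = 9.02

9.02


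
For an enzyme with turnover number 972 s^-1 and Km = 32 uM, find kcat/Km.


Catalytic efficiency = kcat / Km
= 972 / 32
= 30.375 uM^-1*s^-1

30.375 uM^-1*s^-1


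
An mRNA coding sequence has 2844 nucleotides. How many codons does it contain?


codons = nucleotides / 3
codons = 2844 / 3 = 948

948


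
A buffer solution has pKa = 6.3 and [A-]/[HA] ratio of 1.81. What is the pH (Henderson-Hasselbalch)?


pH = pKa + log10([A-]/[HA])
pH = 6.3 + log10(1.81)
pH = 6.5577

6.5577


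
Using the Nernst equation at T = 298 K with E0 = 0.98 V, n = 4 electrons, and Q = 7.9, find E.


E = E0 - (RT/nF) * ln(Q)
E = 0.98 - (8.314 * 298 / (4 * 96485)) * ln(7.9)
E = 0.9667 V

0.9667 V


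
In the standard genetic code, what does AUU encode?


Standard genetic code lookup.
Codon AUU -> Ile

Ile


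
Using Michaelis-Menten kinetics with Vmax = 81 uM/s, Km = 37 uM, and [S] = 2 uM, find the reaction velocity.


v = Vmax * [S] / (Km + [S])
v = 81 * 2 / (37 + 2)
v = 4.1538 uM/s

4.1538 uM/s


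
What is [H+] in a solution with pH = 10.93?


[H+] = 10^(-pH)
[H+] = 10^(-10.93)
[H+] = 1.175e-11 M

1.175e-11 M


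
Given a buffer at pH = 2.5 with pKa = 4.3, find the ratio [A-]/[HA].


[A-]/[HA] = 10^(pH - pKa)
= 10^(2.5 - 4.3)
= 0.0158

0.0158


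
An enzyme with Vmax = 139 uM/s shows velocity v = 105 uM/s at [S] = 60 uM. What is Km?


Km = [S] * (Vmax - v) / v
Km = 60 * (139 - 105) / 105
Km = 19.4286 uM

19.4286 uM


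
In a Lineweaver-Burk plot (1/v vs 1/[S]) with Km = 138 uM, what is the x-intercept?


x-intercept = -1/Km
= -1/138
= -0.0072 1/uM

-0.0072 1/uM


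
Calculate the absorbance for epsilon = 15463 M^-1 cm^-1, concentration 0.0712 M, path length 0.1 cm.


A = epsilon * c * l
A = 15463 * 0.0712 * 0.1
A = 110.0966

110.0966


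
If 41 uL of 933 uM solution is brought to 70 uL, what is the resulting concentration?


C2 = C1 * V1 / V2
C2 = 933 * 41 / 70
C2 = 546.4714 uM

546.4714 uM


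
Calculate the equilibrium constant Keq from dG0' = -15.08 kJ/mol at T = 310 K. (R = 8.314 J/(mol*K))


Keq = exp(-dG0 * 1000 / (R * T))
Keq = exp(-(-15.08) * 1000 / (8.314 * 310))
Keq = 347.5796

347.5796


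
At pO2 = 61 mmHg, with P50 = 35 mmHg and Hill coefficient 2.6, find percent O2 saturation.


Y = pO2^n / (P50^n + pO2^n)
Y = 61^2.6 / (35^2.6 + 61^2.6)
Y = 80.91%

80.91%


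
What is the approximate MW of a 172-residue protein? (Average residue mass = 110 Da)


MW = n_residues * 110 Da
MW = 172 * 110
MW = 18920 Da

18920 Da


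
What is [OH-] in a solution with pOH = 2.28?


[OH-] = 10^(-pOH)
[OH-] = 10^(-2.28)
[OH-] = 0.0052 M

0.0052 M


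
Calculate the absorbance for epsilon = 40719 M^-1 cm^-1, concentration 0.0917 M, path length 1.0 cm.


A = epsilon * c * l
A = 40719 * 0.0917 * 1.0
A = 3733.9323

3733.9323


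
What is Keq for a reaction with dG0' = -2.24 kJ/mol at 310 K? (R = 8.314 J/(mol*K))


Keq = exp(-dG0 * 1000 / (R * T))
Keq = exp(-(-2.24) * 1000 / (8.314 * 310))
Keq = 2.3848

2.3848


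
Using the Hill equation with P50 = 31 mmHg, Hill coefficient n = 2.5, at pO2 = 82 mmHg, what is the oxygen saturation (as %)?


Y = pO2^n / (P50^n + pO2^n)
Y = 82^2.5 / (31^2.5 + 82^2.5)
Y = 91.92%

91.92%


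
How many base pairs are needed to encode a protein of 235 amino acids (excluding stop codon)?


Each amino acid = 1 codon = 3 bp
bp = 235 * 3 = 705 bp

705 bp


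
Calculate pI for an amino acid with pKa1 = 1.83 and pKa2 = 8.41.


pI = (pKa1 + pKa2) / 2
pI = (1.83 + 8.41) / 2
pI = 5.12

5.12


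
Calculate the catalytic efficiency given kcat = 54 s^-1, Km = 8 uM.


Catalytic efficiency = kcat / Km
= 54 / 8
= 6.75 uM^-1*s^-1

6.75 uM^-1*s^-1


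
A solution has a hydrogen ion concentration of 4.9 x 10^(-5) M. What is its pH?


pH = -log10([H+])
pH = -log10(4.9 x 10^(-5))
pH = 4.3098

4.3098


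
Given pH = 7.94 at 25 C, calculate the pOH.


pOH = 14 - pH
pOH = 14 - 7.94
pOH = 6.06

6.06


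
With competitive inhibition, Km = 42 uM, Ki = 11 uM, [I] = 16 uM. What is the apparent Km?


Km_app = Km * (1 + [I]/Ki)
Km_app = 42 * (1 + 16/11)
Km_app = 103.0909 uM

103.0909 uM


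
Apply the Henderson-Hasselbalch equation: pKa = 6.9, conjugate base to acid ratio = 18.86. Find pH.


pH = pKa + log10([A-]/[HA])
pH = 6.9 + log10(18.86)
pH = 8.1755

8.1755


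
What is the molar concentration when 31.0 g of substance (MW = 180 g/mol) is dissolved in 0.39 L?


C = (mass / MW) / volume
C = (31.0 / 180) / 0.39
C = 0.4416 M

0.4416 M


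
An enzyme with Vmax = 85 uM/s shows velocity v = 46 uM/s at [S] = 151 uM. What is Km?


Km = [S] * (Vmax - v) / v
Km = 151 * (85 - 46) / 46
Km = 128.0217 uM

128.0217 uM


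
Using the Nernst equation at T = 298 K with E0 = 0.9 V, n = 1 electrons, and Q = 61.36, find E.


E = E0 - (RT/nF) * ln(Q)
E = 0.9 - (8.314 * 298 / (1 * 96485)) * ln(61.36)
E = 0.7943 V

0.7943 V


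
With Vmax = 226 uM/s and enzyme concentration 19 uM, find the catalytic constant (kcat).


kcat = Vmax / [E]t
kcat = 226 / 19
kcat = 11.8947 s^-1

11.8947 s^-1


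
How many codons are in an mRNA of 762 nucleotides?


codons = nucleotides / 3
codons = 762 / 3 = 254

254


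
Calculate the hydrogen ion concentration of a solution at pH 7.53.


[H+] = 10^(-pH)
[H+] = 10^(-7.53)
[H+] = 2.951e-08 M

2.951e-08 M


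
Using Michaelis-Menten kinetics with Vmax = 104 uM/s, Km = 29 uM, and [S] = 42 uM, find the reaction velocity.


v = Vmax * [S] / (Km + [S])
v = 104 * 42 / (29 + 42)
v = 61.5211 uM/s

61.5211 uM/s


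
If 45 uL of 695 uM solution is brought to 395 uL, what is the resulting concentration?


C2 = C1 * V1 / V2
C2 = 695 * 45 / 395
C2 = 79.1772 uM

79.1772 uM


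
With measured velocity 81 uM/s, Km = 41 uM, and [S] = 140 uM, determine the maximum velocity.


Vmax = v * (Km + [S]) / [S]
Vmax = 81 * (41 + 140) / 140
Vmax = 104.7214 uM/s

104.7214 uM/s


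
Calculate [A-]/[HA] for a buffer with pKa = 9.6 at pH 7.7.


[A-]/[HA] = 10^(pH - pKa)
= 10^(7.7 - 9.6)
= 0.0126

0.0126


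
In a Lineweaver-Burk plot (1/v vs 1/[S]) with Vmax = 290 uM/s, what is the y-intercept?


y-intercept = 1/Vmax
= 1/290
= 0.0034 s/uM

0.0034 s/uM


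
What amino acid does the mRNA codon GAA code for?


Standard genetic code lookup.
Codon GAA -> Glu

Glu


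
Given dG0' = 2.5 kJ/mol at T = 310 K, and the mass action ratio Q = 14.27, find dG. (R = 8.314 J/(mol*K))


dG = dG0' + RT * ln(Q) / 1000
dG = 2.5 + 8.314 * 310 * ln(14.27) / 1000
dG = 9.351 kJ/mol

9.351 kJ/mol


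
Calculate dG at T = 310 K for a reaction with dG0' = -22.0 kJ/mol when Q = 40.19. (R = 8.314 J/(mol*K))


dG = dG0' + RT * ln(Q) / 1000
dG = -22.0 + 8.314 * 310 * ln(40.19) / 1000
dG = -12.4803 kJ/mol

-12.4803 kJ/mol


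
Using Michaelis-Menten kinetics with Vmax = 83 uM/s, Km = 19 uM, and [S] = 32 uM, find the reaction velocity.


v = Vmax * [S] / (Km + [S])
v = 83 * 32 / (19 + 32)
v = 52.0784 uM/s

52.0784 uM/s


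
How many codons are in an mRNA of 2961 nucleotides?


codons = nucleotides / 3
codons = 2961 / 3 = 987

987


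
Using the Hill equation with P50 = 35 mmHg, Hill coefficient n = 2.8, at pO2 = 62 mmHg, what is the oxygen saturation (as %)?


Y = pO2^n / (P50^n + pO2^n)
Y = 62^2.8 / (35^2.8 + 62^2.8)
Y = 83.22%

83.22%


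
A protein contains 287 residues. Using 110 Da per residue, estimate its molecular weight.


MW = n_residues * 110 Da
MW = 287 * 110
MW = 31570 Da

31570 Da


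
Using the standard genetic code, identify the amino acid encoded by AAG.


Standard genetic code lookup.
Codon AAG -> Lys

Lys


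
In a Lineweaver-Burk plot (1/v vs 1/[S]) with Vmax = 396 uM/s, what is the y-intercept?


y-intercept = 1/Vmax
= 1/396
= 0.0025 s/uM

0.0025 s/uM


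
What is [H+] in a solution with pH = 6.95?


[H+] = 10^(-pH)
[H+] = 10^(-6.95)
[H+] = 1.122e-07 M

1.122e-07 M


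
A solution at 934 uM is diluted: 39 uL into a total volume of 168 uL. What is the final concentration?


C2 = C1 * V1 / V2
C2 = 934 * 39 / 168
C2 = 216.8214 uM

216.8214 uM


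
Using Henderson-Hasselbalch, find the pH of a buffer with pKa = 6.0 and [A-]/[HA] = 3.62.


pH = pKa + log10([A-]/[HA])
pH = 6.0 + log10(3.62)
pH = 6.5587

6.5587


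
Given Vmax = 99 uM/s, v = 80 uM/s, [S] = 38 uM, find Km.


Km = [S] * (Vmax - v) / v
Km = 38 * (99 - 80) / 80
Km = 9.025 uM

9.025 uM


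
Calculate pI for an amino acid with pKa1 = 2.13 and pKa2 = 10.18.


pI = (pKa1 + pKa2) / 2
pI = (2.13 + 10.18) / 2
pI = 6.155

6.155


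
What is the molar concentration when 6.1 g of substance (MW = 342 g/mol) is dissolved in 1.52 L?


C = (mass / MW) / volume
C = (6.1 / 342) / 1.52
C = 0.0117 M

0.0117 M


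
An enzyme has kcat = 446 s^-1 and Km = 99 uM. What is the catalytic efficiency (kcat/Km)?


Catalytic efficiency = kcat / Km
= 446 / 99
= 4.5051 uM^-1*s^-1

4.5051 uM^-1*s^-1


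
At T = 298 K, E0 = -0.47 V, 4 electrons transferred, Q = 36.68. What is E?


E = E0 - (RT/nF) * ln(Q)
E = -0.47 - (8.314 * 298 / (4 * 96485)) * ln(36.68)
E = -0.4931 V

-0.4931 V


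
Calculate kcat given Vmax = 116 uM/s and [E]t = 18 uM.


kcat = Vmax / [E]t
kcat = 116 / 18
kcat = 6.4444 s^-1

6.4444 s^-1


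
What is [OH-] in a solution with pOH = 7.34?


[OH-] = 10^(-pOH)
[OH-] = 10^(-7.34)
[OH-] = 4.571e-08 M

4.571e-08 M


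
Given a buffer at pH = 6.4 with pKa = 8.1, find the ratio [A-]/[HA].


[A-]/[HA] = 10^(pH - pKa)
= 10^(6.4 - 8.1)
= 0.02

0.02


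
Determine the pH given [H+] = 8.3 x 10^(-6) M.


pH = -log10([H+])
pH = -log10(8.3 x 10^(-6))
pH = 5.0809

5.0809


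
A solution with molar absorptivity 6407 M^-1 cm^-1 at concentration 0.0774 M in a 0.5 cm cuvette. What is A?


A = epsilon * c * l
A = 6407 * 0.0774 * 0.5
A = 247.9509

247.9509


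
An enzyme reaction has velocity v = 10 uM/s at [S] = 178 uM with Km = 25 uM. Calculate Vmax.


Vmax = v * (Km + [S]) / [S]
Vmax = 10 * (25 + 178) / 178
Vmax = 11.4045 uM/s

11.4045 uM/s


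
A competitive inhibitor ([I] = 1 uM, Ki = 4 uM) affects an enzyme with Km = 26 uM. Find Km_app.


Km_app = Km * (1 + [I]/Ki)
Km_app = 26 * (1 + 1/4)
Km_app = 32.5 uM

32.5 uM


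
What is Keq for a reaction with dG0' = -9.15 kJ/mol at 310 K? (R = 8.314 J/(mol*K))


Keq = exp(-dG0 * 1000 / (R * T))
Keq = exp(-(-9.15) * 1000 / (8.314 * 310))
Keq = 34.8193

34.8193


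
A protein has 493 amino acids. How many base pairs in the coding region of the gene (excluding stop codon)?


Each amino acid = 1 codon = 3 bp
bp = 493 * 3 = 1479 bp

1479 bp


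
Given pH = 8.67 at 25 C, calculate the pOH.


pOH = 14 - pH
pOH = 14 - 8.67
pOH = 5.33

5.33


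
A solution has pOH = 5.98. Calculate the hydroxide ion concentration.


[OH-] = 10^(-pOH)
[OH-] = 10^(-5.98)
[OH-] = 1.047e-06 M

1.047e-06 M


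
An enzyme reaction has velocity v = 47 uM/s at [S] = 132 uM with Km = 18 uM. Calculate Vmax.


Vmax = v * (Km + [S]) / [S]
Vmax = 47 * (18 + 132) / 132
Vmax = 53.4091 uM/s

53.4091 uM/s


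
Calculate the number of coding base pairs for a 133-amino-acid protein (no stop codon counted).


Each amino acid = 1 codon = 3 bp
bp = 133 * 3 = 399 bp

399 bp


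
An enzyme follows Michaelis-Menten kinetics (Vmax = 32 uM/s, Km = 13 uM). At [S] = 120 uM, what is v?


v = Vmax * [S] / (Km + [S])
v = 32 * 120 / (13 + 120)
v = 28.8722 uM/s

28.8722 uM/s


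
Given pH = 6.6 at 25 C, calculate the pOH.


pOH = 14 - pH
pOH = 14 - 6.6
pOH = 7.4

7.4


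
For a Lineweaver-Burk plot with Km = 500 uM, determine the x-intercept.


x-intercept = -1/Km
= -1/500
= -0.002 1/uM

-0.002 1/uM


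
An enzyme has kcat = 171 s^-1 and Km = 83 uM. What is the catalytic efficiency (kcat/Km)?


Catalytic efficiency = kcat / Km
= 171 / 83
= 2.0602 uM^-1*s^-1

2.0602 uM^-1*s^-1


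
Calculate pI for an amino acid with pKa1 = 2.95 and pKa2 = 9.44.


pI = (pKa1 + pKa2) / 2
pI = (2.95 + 9.44) / 2
pI = 6.195

6.195


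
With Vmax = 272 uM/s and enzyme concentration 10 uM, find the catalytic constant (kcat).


kcat = Vmax / [E]t
kcat = 272 / 10
kcat = 27.2 s^-1

27.2 s^-1


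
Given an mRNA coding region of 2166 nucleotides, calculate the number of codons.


codons = nucleotides / 3
codons = 2166 / 3 = 722

722


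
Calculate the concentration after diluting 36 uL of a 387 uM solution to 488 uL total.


C2 = C1 * V1 / V2
C2 = 387 * 36 / 488
C2 = 28.5492 uM

28.5492 uM


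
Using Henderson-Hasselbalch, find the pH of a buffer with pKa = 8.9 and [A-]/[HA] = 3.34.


pH = pKa + log10([A-]/[HA])
pH = 8.9 + log10(3.34)
pH = 9.4237

9.4237


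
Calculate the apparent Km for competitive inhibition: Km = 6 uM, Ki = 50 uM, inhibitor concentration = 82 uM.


Km_app = Km * (1 + [I]/Ki)
Km_app = 6 * (1 + 82/50)
Km_app = 15.84 uM

15.84 uM


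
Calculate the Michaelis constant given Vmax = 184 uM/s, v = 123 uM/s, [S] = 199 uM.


Km = [S] * (Vmax - v) / v
Km = 199 * (184 - 123) / 123
Km = 98.6911 uM

98.6911 uM


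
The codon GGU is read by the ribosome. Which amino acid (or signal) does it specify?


Standard genetic code lookup.
Codon GGU -> Gly

Gly


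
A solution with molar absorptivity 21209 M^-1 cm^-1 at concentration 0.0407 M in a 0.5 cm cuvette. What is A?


A = epsilon * c * l
A = 21209 * 0.0407 * 0.5
A = 431.6032

431.6032


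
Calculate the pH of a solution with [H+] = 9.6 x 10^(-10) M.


pH = -log10([H+])
pH = -log10(9.6 x 10^(-10))
pH = 9.0177

9.0177


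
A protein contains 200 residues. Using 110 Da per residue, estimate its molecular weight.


MW = n_residues * 110 Da
MW = 200 * 110
MW = 22000 Da

22000 Da


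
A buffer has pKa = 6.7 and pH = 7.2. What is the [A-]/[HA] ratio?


[A-]/[HA] = 10^(pH - pKa)
= 10^(7.2 - 6.7)
= 3.1623

3.1623


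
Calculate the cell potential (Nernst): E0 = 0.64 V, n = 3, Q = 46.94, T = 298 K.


E = E0 - (RT/nF) * ln(Q)
E = 0.64 - (8.314 * 298 / (3 * 96485)) * ln(46.94)
E = 0.6071 V

0.6071 V


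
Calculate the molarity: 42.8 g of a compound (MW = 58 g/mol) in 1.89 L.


C = (mass / MW) / volume
C = (42.8 / 58) / 1.89
C = 0.3904 M

0.3904 M


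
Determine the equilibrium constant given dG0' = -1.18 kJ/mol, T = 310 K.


Keq = exp(-dG0 * 1000 / (R * T))
Keq = exp(-(-1.18) * 1000 / (8.314 * 310))
Keq = 1.5807

1.5807


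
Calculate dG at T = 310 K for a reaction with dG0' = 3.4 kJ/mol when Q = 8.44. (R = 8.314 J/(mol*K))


dG = dG0' + RT * ln(Q) / 1000
dG = 3.4 + 8.314 * 310 * ln(8.44) / 1000
dG = 8.8974 kJ/mol

8.8974 kJ/mol


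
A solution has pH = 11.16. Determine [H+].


[H+] = 10^(-pH)
[H+] = 10^(-11.16)
[H+] = 6.918e-12 M

6.918e-12 M


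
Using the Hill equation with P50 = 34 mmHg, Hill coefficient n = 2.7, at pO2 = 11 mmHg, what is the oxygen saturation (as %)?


Y = pO2^n / (P50^n + pO2^n)
Y = 11^2.7 / (34^2.7 + 11^2.7)
Y = 4.54%

4.54%


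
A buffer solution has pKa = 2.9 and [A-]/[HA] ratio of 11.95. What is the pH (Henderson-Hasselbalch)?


pH = pKa + log10([A-]/[HA])
pH = 2.9 + log10(11.95)
pH = 3.9774

3.9774


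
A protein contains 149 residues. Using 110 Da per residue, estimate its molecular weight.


MW = n_residues * 110 Da
MW = 149 * 110
MW = 16390 Da

16390 Da


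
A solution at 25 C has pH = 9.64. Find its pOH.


pOH = 14 - pH
pOH = 14 - 9.64
pOH = 4.36

4.36


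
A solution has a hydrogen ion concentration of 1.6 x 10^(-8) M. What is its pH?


pH = -log10([H+])
pH = -log10(1.6 x 10^(-8))
pH = 7.7959

7.7959


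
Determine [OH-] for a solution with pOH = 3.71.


[OH-] = 10^(-pOH)
[OH-] = 10^(-3.71)
[OH-] = 1.950e-04 M

1.950e-04 M


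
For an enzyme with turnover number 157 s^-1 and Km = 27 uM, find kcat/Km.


Catalytic efficiency = kcat / Km
= 157 / 27
= 5.8148 uM^-1*s^-1

5.8148 uM^-1*s^-1


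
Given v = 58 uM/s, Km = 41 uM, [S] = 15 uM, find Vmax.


Vmax = v * (Km + [S]) / [S]
Vmax = 58 * (41 + 15) / 15
Vmax = 216.5333 uM/s

216.5333 uM/s


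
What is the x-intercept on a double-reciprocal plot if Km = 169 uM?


x-intercept = -1/Km
= -1/169
= -0.0059 1/uM

-0.0059 1/uM


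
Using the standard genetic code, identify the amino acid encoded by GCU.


Standard genetic code lookup.
Codon GCU -> Ala

Ala


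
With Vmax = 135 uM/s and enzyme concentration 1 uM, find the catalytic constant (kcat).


kcat = Vmax / [E]t
kcat = 135 / 1
kcat = 135.0 s^-1

135.0 s^-1


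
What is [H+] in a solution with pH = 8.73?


[H+] = 10^(-pH)
[H+] = 10^(-8.73)
[H+] = 1.862e-09 M

1.862e-09 M


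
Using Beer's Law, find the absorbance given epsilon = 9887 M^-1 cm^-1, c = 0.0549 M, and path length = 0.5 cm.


A = epsilon * c * l
A = 9887 * 0.0549 * 0.5
A = 271.3981

271.3981


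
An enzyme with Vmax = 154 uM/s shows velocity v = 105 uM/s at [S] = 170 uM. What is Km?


Km = [S] * (Vmax - v) / v
Km = 170 * (154 - 105) / 105
Km = 79.3333 uM

79.3333 uM


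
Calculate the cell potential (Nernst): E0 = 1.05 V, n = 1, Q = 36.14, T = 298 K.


E = E0 - (RT/nF) * ln(Q)
E = 1.05 - (8.314 * 298 / (1 * 96485)) * ln(36.14)
E = 0.9579 V

0.9579 V


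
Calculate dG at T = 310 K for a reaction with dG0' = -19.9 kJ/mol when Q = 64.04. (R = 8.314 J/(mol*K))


dG = dG0' + RT * ln(Q) / 1000
dG = -19.9 + 8.314 * 310 * ln(64.04) / 1000
dG = -9.1795 kJ/mol

-9.1795 kJ/mol


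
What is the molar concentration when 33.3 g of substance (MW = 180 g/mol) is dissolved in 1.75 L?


C = (mass / MW) / volume
C = (33.3 / 180) / 1.75
C = 0.1057 M

0.1057 M


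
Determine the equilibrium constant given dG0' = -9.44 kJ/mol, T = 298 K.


Keq = exp(-dG0 * 1000 / (R * T))
Keq = exp(-(-9.44) * 1000 / (8.314 * 298))
Keq = 45.1587

45.1587


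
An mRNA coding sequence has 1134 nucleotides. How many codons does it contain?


codons = nucleotides / 3
codons = 1134 / 3 = 378

378


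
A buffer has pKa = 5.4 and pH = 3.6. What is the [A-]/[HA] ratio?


[A-]/[HA] = 10^(pH - pKa)
= 10^(3.6 - 5.4)
= 0.0158

0.0158


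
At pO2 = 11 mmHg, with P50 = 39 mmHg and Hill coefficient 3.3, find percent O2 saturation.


Y = pO2^n / (P50^n + pO2^n)
Y = 11^3.3 / (39^3.3 + 11^3.3)
Y = 1.51%

1.51%


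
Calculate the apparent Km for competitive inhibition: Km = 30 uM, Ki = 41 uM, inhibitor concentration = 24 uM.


Km_app = Km * (1 + [I]/Ki)
Km_app = 30 * (1 + 24/41)
Km_app = 47.561 uM

47.561 uM


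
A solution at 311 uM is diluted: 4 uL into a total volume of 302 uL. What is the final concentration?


C2 = C1 * V1 / V2
C2 = 311 * 4 / 302
C2 = 4.1192 uM

4.1192 uM


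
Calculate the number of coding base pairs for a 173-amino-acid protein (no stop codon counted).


Each amino acid = 1 codon = 3 bp
bp = 173 * 3 = 519 bp

519 bp


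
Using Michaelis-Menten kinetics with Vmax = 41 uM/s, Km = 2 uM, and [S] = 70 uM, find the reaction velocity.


v = Vmax * [S] / (Km + [S])
v = 41 * 70 / (2 + 70)
v = 39.8611 uM/s

39.8611 uM/s


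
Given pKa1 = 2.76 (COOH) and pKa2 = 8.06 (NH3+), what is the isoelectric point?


pI = (pKa1 + pKa2) / 2
pI = (2.76 + 8.06) / 2
pI = 5.41

5.41


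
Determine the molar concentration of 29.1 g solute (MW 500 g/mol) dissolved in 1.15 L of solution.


C = (mass / MW) / volume
C = (29.1 / 500) / 1.15
C = 0.0506 M

0.0506 M


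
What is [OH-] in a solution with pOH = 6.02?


[OH-] = 10^(-pOH)
[OH-] = 10^(-6.02)
[OH-] = 9.550e-07 M

9.550e-07 M


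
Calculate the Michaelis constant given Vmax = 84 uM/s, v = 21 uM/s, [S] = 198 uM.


Km = [S] * (Vmax - v) / v
Km = 198 * (84 - 21) / 21
Km = 594.0 uM

594.0 uM


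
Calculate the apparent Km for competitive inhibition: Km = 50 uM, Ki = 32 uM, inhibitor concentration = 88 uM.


Km_app = Km * (1 + [I]/Ki)
Km_app = 50 * (1 + 88/32)
Km_app = 187.5 uM

187.5 uM


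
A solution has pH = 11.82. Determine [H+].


[H+] = 10^(-pH)
[H+] = 10^(-11.82)
[H+] = 1.514e-12 M

1.514e-12 M


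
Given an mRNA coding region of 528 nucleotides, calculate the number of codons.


codons = nucleotides / 3
codons = 528 / 3 = 176

176


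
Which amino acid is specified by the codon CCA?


Standard genetic code lookup.
Codon CCA -> Pro

Pro


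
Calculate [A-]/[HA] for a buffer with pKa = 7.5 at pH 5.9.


[A-]/[HA] = 10^(pH - pKa)
= 10^(5.9 - 7.5)
= 0.0251

0.0251


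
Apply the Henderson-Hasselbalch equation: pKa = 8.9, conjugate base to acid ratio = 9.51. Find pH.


pH = pKa + log10([A-]/[HA])
pH = 8.9 + log10(9.51)
pH = 9.8782

9.8782


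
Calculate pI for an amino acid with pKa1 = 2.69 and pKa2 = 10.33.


pI = (pKa1 + pKa2) / 2
pI = (2.69 + 10.33) / 2
pI = 6.51

6.51


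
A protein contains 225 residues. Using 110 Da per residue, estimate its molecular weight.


MW = n_residues * 110 Da
MW = 225 * 110
MW = 24750 Da

24750 Da


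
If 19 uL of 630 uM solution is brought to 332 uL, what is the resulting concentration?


C2 = C1 * V1 / V2
C2 = 630 * 19 / 332
C2 = 36.0542 uM

36.0542 uM


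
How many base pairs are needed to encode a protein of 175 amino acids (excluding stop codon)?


Each amino acid = 1 codon = 3 bp
bp = 175 * 3 = 525 bp

525 bp


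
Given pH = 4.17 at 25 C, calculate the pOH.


pOH = 14 - pH
pOH = 14 - 4.17
pOH = 9.83

9.83


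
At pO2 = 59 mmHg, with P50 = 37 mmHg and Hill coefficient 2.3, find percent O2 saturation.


Y = pO2^n / (P50^n + pO2^n)
Y = 59^2.3 / (37^2.3 + 59^2.3)
Y = 74.52%

74.52%


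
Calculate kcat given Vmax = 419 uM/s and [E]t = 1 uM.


kcat = Vmax / [E]t
kcat = 419 / 1
kcat = 419.0 s^-1

419.0 s^-1


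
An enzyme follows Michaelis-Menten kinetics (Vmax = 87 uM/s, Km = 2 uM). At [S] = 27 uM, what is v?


v = Vmax * [S] / (Km + [S])
v = 87 * 27 / (2 + 27)
v = 81.0 uM/s

81.0 uM/s


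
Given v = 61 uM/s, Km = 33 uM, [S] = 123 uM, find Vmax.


Vmax = v * (Km + [S]) / [S]
Vmax = 61 * (33 + 123) / 123
Vmax = 77.3659 uM/s

77.3659 uM/s


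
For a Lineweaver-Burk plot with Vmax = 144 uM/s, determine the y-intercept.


y-intercept = 1/Vmax
= 1/144
= 0.0069 s/uM

0.0069 s/uM


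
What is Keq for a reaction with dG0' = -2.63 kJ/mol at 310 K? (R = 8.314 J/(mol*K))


Keq = exp(-dG0 * 1000 / (R * T))
Keq = exp(-(-2.63) * 1000 / (8.314 * 310))
Keq = 2.7744

2.7744


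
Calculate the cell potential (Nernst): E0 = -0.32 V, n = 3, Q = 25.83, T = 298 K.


E = E0 - (RT/nF) * ln(Q)
E = -0.32 - (8.314 * 298 / (3 * 96485)) * ln(25.83)
E = -0.3478 V

-0.3478 V


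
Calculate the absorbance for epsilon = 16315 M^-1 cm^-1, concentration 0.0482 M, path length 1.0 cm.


A = epsilon * c * l
A = 16315 * 0.0482 * 1.0
A = 786.383

786.383


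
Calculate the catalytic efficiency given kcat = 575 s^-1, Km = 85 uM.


Catalytic efficiency = kcat / Km
= 575 / 85
= 6.7647 uM^-1*s^-1

6.7647 uM^-1*s^-1


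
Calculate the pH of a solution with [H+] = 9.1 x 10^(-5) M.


pH = -log10([H+])
pH = -log10(9.1 x 10^(-5))
pH = 4.041

4.041


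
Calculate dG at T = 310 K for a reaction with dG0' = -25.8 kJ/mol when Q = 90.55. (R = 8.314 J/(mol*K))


dG = dG0' + RT * ln(Q) / 1000
dG = -25.8 + 8.314 * 310 * ln(90.55) / 1000
dG = -14.1868 kJ/mol

-14.1868 kJ/mol


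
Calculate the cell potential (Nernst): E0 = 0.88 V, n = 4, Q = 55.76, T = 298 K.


E = E0 - (RT/nF) * ln(Q)
E = 0.88 - (8.314 * 298 / (4 * 96485)) * ln(55.76)
E = 0.8542 V

0.8542 V


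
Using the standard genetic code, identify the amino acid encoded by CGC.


Standard genetic code lookup.
Codon CGC -> Arg

Arg


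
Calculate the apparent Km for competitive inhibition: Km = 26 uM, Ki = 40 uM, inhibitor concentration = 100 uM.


Km_app = Km * (1 + [I]/Ki)
Km_app = 26 * (1 + 100/40)
Km_app = 91.0 uM

91.0 uM


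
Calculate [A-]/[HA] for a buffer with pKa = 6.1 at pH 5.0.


[A-]/[HA] = 10^(pH - pKa)
= 10^(5.0 - 6.1)
= 0.0794

0.0794


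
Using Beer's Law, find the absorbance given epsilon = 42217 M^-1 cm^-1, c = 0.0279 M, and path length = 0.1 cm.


A = epsilon * c * l
A = 42217 * 0.0279 * 0.1
A = 117.7854

117.7854


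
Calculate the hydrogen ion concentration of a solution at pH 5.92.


[H+] = 10^(-pH)
[H+] = 10^(-5.92)
[H+] = 1.202e-06 M

1.202e-06 M


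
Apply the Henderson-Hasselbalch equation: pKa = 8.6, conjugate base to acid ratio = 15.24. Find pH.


pH = pKa + log10([A-]/[HA])
pH = 8.6 + log10(15.24)
pH = 9.783

9.783


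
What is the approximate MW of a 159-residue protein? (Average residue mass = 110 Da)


MW = n_residues * 110 Da
MW = 159 * 110
MW = 17490 Da

17490 Da


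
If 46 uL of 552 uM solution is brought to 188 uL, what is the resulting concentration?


C2 = C1 * V1 / V2
C2 = 552 * 46 / 188
C2 = 135.0638 uM

135.0638 uM


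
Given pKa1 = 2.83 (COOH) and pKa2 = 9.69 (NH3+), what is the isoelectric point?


pI = (pKa1 + pKa2) / 2
pI = (2.83 + 9.69) / 2
pI = 6.26

6.26


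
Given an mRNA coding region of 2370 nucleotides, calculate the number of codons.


codons = nucleotides / 3
codons = 2370 / 3 = 790

790


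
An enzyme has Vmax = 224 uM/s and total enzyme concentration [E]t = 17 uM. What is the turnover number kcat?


kcat = Vmax / [E]t
kcat = 224 / 17
kcat = 13.1765 s^-1

13.1765 s^-1


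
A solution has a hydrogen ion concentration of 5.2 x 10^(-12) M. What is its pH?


pH = -log10([H+])
pH = -log10(5.2 x 10^(-12))
pH = 11.284

11.284


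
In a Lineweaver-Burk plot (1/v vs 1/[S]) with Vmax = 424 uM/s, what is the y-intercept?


y-intercept = 1/Vmax
= 1/424
= 0.0024 s/uM

0.0024 s/uM


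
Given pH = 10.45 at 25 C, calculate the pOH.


pOH = 14 - pH
pOH = 14 - 10.45
pOH = 3.55

3.55


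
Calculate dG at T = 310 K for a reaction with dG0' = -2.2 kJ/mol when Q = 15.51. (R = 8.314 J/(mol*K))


dG = dG0' + RT * ln(Q) / 1000
dG = -2.2 + 8.314 * 310 * ln(15.51) / 1000
dG = 4.8657 kJ/mol

4.8657 kJ/mol


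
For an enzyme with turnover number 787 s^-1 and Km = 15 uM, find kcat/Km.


Catalytic efficiency = kcat / Km
= 787 / 15
= 52.4667 uM^-1*s^-1

52.4667 uM^-1*s^-1


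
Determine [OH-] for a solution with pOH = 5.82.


[OH-] = 10^(-pOH)
[OH-] = 10^(-5.82)
[OH-] = 1.514e-06 M

1.514e-06 M


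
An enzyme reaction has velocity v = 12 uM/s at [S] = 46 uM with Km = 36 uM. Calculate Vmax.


Vmax = v * (Km + [S]) / [S]
Vmax = 12 * (36 + 46) / 46
Vmax = 21.3913 uM/s

21.3913 uM/s


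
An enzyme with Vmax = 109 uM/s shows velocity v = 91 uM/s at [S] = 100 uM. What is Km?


Km = [S] * (Vmax - v) / v
Km = 100 * (109 - 91) / 91
Km = 19.7802 uM

19.7802 uM


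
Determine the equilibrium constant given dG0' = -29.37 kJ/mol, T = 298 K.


Keq = exp(-dG0 * 1000 / (R * T))
Keq = exp(-(-29.37) * 1000 / (8.314 * 298))
Keq = 140694.7212

140694.7212


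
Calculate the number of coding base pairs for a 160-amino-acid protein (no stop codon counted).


Each amino acid = 1 codon = 3 bp
bp = 160 * 3 = 480 bp

480 bp


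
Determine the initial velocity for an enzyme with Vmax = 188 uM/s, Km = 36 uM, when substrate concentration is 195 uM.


v = Vmax * [S] / (Km + [S])
v = 188 * 195 / (36 + 195)
v = 158.7013 uM/s

158.7013 uM/s


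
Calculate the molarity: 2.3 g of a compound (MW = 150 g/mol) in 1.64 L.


C = (mass / MW) / volume
C = (2.3 / 150) / 1.64
C = 0.0093 M

0.0093 M


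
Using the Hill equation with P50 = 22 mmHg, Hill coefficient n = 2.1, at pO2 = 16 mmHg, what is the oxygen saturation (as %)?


Y = pO2^n / (P50^n + pO2^n)
Y = 16^2.1 / (22^2.1 + 16^2.1)
Y = 33.88%

33.88%


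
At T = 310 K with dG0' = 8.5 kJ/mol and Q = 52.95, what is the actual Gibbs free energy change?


dG = dG0' + RT * ln(Q) / 1000
dG = 8.5 + 8.314 * 310 * ln(52.95) / 1000
dG = 18.7304 kJ/mol

18.7304 kJ/mol


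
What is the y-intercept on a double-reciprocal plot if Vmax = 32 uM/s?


y-intercept = 1/Vmax
= 1/32
= 0.0312 s/uM

0.0312 s/uM


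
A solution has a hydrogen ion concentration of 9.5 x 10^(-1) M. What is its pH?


pH = -log10([H+])
pH = -log10(9.5 x 10^(-1))
pH = 0.0223

0.0223


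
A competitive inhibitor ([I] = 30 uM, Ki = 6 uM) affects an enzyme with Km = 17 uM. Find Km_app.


Km_app = Km * (1 + [I]/Ki)
Km_app = 17 * (1 + 30/6)
Km_app = 102.0 uM

102.0 uM


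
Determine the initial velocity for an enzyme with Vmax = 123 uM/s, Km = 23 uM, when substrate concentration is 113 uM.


v = Vmax * [S] / (Km + [S])
v = 123 * 113 / (23 + 113)
v = 102.1985 uM/s

102.1985 uM/s


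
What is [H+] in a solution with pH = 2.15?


[H+] = 10^(-pH)
[H+] = 10^(-2.15)
[H+] = 0.0071 M

0.0071 M


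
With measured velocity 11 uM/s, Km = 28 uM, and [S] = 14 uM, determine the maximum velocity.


Vmax = v * (Km + [S]) / [S]
Vmax = 11 * (28 + 14) / 14
Vmax = 33.0 uM/s

33.0 uM/s


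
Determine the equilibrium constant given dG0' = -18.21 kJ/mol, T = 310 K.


Keq = exp(-dG0 * 1000 / (R * T))
Keq = exp(-(-18.21) * 1000 / (8.314 * 310))
Keq = 1170.7783

1170.7783


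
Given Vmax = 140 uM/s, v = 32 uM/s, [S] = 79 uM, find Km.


Km = [S] * (Vmax - v) / v
Km = 79 * (140 - 32) / 32
Km = 266.625 uM

266.625 uM


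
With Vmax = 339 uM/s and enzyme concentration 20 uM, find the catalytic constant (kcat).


kcat = Vmax / [E]t
kcat = 339 / 20
kcat = 16.95 s^-1

16.95 s^-1


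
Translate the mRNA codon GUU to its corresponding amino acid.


Standard genetic code lookup.
Codon GUU -> Val

Val


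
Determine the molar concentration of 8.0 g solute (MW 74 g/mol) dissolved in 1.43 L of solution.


C = (mass / MW) / volume
C = (8.0 / 74) / 1.43
C = 0.0756 M

0.0756 M


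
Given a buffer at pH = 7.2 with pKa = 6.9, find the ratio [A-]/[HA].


[A-]/[HA] = 10^(pH - pKa)
= 10^(7.2 - 6.9)
= 1.9953

1.9953


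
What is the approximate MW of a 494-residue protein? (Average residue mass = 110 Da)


MW = n_residues * 110 Da
MW = 494 * 110
MW = 54340 Da

54340 Da
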